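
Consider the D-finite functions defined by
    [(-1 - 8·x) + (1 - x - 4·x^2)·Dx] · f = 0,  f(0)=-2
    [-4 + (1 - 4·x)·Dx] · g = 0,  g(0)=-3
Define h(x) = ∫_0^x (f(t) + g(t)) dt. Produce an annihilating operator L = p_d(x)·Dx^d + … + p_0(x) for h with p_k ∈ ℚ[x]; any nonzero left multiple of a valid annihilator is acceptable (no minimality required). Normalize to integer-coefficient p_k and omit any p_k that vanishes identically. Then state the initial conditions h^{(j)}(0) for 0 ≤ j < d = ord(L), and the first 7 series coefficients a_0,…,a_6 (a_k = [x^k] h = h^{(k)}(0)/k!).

f: a_k = -2, -2, -10, -18, -58, -130, -362, …
g: a_k = -3, -12, -48, -192, -768, -3072, -12288, …
Sum ⇒ L₀ = lclm(L_f,L_g) in ℚ(x)⟨Dx⟩.
h=∫h₀ ⇒ L = L₀·Dx.
L = (8 - 288·x + 384·x^2 - 512·x^3)·Dx + (22 - 8·x - 288·x^2 + 640·x^3 - 1024·x^4)·Dx^2 + (-3 + 23·x - 56·x^2 + 32·x^3 + 128·x^4 - 256·x^5)·Dx^3  (order 3).
h: a_k = 0, -5, -7, -58/3, -105/2, -826/5, -1601/3, …
ICs: h(0) = 0, h′(0) = -5, h′′(0) = -14.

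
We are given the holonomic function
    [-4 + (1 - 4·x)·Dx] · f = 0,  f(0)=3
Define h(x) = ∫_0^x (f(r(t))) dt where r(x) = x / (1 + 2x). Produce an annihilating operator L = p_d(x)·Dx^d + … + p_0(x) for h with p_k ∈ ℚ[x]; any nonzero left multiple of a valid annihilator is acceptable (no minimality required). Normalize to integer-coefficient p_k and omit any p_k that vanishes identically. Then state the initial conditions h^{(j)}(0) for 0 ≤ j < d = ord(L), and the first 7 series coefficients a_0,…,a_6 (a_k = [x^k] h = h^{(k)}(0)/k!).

f: a_k = 3, 12, 48, 192, 768, 3072, 12288, …
Substitute x→r, Dx→(1/r')Dx; clear ⇒ L₀.
h=∫₀ˣh₀: take L = L₀·Dx.
L = 4·Dx + (-1 + 4·x^2)·Dx^2  (order 2).
h: a_k = 0, 3, 6, 8, 12, 96/5, 32, …
ICs: h(0) = 0, h′(0) = 3.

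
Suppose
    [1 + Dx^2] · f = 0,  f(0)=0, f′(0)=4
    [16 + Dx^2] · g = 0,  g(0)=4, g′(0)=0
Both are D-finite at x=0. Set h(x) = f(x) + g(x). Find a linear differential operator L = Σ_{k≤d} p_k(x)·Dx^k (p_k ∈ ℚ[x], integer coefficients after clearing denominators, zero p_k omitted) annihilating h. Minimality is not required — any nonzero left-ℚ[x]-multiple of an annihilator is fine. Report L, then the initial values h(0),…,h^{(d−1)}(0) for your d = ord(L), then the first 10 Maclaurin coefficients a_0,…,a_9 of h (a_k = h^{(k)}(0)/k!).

L = 16 + 17·Dx^2 + Dx^4  (order 4).
h: a_k = 4, 4, -32, -2/3, 128/3, 1/30, -1024/45, -1/1260, 2048/315, 1/90720, …
ICs: h(0) = 4, h′(0) = 4, h′′(0) = -64, h′′′(0) = -4.

f: a_k = 0, 4, 0, -2/3, 0, 1/30, 0, -1/1260, 0, 1/90720, …
g: a_k = 4, 0, -32, 0, 128/3, 0, -1024/45, 0, 2048/315, 0, …
f+g: L₀ = lclm(L_f,L_g), ord ≤ 2+2.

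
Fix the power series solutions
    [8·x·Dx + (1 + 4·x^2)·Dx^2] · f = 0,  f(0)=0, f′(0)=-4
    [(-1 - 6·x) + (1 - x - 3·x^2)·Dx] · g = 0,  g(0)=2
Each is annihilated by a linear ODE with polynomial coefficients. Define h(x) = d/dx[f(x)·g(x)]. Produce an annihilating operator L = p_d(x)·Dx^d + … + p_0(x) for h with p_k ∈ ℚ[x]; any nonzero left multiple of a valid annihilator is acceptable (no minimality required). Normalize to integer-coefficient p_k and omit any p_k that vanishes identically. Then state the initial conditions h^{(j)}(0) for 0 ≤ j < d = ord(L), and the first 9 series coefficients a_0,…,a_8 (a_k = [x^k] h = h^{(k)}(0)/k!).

L = (22 + 1032·x^2 + 1152·x^3 + 5184·x^4) + (13 + 86·x + 132·x^2 + 600·x^3 + 1152·x^4 + 3456·x^5)·Dx + (-3 - x - 35·x^2 + 44·x^3 + 16·x^4 + 192·x^5 + 432·x^6)·Dx^2  (order 2).
h: a_k = -8, -16, -64, -544/3, -2024/3, -8128/5, -63272/15, -1188928/105, -1086976/35, …
ICs: h(0) = -8, h′(0) = -16.

f: a_k = 0, -4, 0, 16/3, 0, -64/5, 0, 256/7, 0, …
g: a_k = 2, 2, 8, 14, 38, 80, 194, 434, 1016, …
f·g: L₀ = L_f ⊗_s L_g, ord ≤ 2·1.
h₀' ⇒ L via d/dx closure of L₀.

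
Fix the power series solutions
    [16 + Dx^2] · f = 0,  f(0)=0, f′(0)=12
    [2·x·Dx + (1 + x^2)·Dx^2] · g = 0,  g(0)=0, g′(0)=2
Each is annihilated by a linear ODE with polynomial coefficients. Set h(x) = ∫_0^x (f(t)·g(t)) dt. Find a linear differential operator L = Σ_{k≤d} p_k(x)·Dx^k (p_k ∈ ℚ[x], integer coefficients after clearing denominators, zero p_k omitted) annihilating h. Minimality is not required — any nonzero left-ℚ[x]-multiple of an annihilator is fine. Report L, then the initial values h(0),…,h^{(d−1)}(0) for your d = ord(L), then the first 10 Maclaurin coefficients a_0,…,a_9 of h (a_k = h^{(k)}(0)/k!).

f: a_k = 0, 12, 0, -32, 0, 128/5, 0, -1024/105, 0, 2048/945, …
g: a_k = 0, 2, 0, -2/3, 0, 2/5, 0, -2/7, 0, 2/9, …
L₀ := L_f ⊗_s L_g (sym. prod.), ord ≤ 4.
Integrate: L := L₀·Dx.
L = (5440 + 19136·x^2 + 25856·x^4 + 16384·x^6 + 4096·x^8)·Dx + (1152·x + 3200·x^3 + 3072·x^5 + 1024·x^7)·Dx^2 + (612 + 2252·x^2 + 3168·x^4 + 2048·x^6 + 512·x^8)·Dx^3 + (72·x + 200·x^3 + 192·x^5 + 64·x^7)·Dx^4 + (17 + 66·x^2 + 97·x^4 + 64·x^6 + 16·x^8)·Dx^5  (order 5).
h: a_k = 0, 0, 0, 8, 0, -72/5, 0, 232/21, 0, -88/15, …
ICs: h(0) = 0, h′(0) = 0, h′′(0) = 0, h′′′(0) = 48, h′′′′(0) = 0.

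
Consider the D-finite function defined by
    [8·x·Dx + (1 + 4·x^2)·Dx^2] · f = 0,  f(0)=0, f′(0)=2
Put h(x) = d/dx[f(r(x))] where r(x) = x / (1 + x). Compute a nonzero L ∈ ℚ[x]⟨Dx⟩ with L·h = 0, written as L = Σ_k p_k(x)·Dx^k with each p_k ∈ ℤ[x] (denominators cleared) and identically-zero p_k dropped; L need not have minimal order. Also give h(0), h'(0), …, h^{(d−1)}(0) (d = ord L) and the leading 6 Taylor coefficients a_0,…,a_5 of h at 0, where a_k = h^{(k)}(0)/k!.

f: a_k = 0, 2, 0, -8/3, 0, 32/5, …
f∘r: x↦r, Dx↦Dx/r' in L_f ⇒ L₀.
h=h₀': d/dx-closure on L₀ ⇒ L.
L = (2 + 10·x) + (1 + 2·x + 5·x^2)·Dx  (order 1).
h: a_k = 2, -4, -2, 24, -38, -44, …
ICs: h(0) = 2.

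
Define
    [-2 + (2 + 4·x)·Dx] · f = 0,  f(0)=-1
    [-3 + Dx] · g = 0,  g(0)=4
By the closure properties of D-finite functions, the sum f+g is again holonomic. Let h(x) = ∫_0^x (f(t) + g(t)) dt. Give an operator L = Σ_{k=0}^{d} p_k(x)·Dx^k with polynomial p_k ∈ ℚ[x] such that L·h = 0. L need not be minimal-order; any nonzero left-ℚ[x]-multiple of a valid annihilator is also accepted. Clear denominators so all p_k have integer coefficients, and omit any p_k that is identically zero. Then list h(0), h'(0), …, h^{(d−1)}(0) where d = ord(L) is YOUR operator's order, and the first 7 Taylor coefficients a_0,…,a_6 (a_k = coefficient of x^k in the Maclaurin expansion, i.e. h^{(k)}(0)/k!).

f: a_k = -1, -1, 1/2, -1/2, 5/8, -7/8, 21/16, …
g: a_k = 4, 12, 18, 18, 27/2, 81/10, 81/20, …
h₀=f+g: left-lcm gives L₀, ord ≤ 2.
Integrate: L := L₀·Dx.
L = (6 + 9·x)·Dx + (-5 - 18·x - 18·x^2)·Dx^2 + (1 + 5·x + 6·x^2)·Dx^3  (order 3).
h: a_k = 0, 3, 11/2, 37/6, 35/8, 113/40, 289/240, …
ICs: h(0) = 0, h′(0) = 3, h′′(0) = 11.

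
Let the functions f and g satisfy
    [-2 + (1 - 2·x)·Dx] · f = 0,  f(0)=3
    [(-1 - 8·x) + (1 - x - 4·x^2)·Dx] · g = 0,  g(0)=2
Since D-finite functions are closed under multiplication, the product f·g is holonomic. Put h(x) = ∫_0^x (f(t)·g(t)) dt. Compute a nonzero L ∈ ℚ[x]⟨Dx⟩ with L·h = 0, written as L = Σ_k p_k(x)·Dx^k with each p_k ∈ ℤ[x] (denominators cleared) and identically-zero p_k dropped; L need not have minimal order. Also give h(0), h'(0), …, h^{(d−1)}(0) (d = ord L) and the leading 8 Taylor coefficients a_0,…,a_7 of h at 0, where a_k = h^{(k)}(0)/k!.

L = (-3 - 4·x + 24·x^2)·Dx + (1 - 3·x - 2·x^2 + 8·x^3)·Dx^2  (order 2).
h: a_k = 0, 6, 9, 22, 93/2, 546/5, 247, 4050/7, …
ICs: h(0) = 0, h′(0) = 6.

f: a_k = 3, 6, 12, 24, 48, 96, 192, 384, …
g: a_k = 2, 2, 10, 18, 58, 130, 362, 882, …
Sym-product of L_f,L_g gives L₀ (≤ ord 1).
h=∫h₀ ⇒ L = L₀·Dx.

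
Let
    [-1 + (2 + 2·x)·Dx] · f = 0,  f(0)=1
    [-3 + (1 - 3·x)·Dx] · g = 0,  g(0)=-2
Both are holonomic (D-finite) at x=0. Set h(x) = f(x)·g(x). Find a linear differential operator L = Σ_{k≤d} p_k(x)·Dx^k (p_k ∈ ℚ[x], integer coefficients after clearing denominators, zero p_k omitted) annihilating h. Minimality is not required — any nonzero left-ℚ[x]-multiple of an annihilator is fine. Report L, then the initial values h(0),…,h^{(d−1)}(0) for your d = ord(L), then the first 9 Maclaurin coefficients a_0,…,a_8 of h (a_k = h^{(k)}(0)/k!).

f: a_k = 1, 1/2, -1/8, 1/16, -5/128, 7/256, -21/1024, 33/2048, -429/32768, …
g: a_k = -2, -6, -18, -54, -162, -486, -1458, -4374, -13122, …
L₀ := L_f ⊗_s L_g (sym. prod.), ord ≤ 1.
L = (7 + 3·x) + (-2 + 4·x + 6·x^2)·Dx  (order 1).
h: a_k = -2, -7, -83/4, -499/8, -11971/64, -71833/128, -861975/512, -5171883/1024, -248249955/16384, …
ICs: h(0) = -2.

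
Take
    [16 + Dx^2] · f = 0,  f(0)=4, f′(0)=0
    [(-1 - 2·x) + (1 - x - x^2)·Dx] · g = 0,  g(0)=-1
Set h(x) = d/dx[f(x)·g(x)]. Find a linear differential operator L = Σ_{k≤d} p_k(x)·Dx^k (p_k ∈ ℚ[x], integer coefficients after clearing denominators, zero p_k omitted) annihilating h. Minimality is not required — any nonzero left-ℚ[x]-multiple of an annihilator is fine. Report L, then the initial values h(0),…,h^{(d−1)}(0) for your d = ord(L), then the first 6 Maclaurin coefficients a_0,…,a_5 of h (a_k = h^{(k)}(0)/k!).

f: a_k = 4, 0, -32, 0, 128/3, 0, …
g: a_k = -1, -1, -2, -3, -5, -8, …
L₀ := L_f ⊗_s L_g (sym. prod.), ord ≤ 2.
h₀' ⇒ L via d/dx closure of L₀.
L = (54 - 256·x - 128·x^2 + 256·x^3 + 128·x^4) + (-13 - 10·x + 48·x^2 + 32·x^3)·Dx + (7 - 15·x - 7·x^2 + 16·x^3 + 8·x^4)·Dx^2  (order 2).
h: a_k = -4, 48, 60, 16/3, 320/3, 4088/15, …
ICs: h(0) = -4, h′(0) = 48.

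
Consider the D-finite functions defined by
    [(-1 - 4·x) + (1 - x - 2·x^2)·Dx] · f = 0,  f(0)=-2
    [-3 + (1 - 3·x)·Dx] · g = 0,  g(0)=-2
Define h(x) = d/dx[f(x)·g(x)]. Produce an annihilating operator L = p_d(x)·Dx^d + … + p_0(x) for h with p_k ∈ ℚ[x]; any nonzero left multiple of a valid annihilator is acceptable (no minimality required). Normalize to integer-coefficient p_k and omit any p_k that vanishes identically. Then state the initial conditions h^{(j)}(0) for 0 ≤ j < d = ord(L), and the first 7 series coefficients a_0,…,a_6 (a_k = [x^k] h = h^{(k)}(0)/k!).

f: a_k = -2, -2, -6, -10, -22, -42, -86, …
g: a_k = -2, -6, -18, -54, -162, -486, -1458, …
Sym-product of L_f,L_g gives L₀ (≤ ord 1).
h₀' ⇒ L via d/dx closure of L₀.
L = (15 - 30·x - 69·x^2 + 48·x^3 + 216·x^4) + (-2 + 9·x + 3·x^2 - 47·x^3 + 15·x^4 + 54·x^5)·Dx  (order 1).
h: a_k = 16, 120, 600, 2576, 10080, 37320, 133000, …
ICs: h(0) = 16.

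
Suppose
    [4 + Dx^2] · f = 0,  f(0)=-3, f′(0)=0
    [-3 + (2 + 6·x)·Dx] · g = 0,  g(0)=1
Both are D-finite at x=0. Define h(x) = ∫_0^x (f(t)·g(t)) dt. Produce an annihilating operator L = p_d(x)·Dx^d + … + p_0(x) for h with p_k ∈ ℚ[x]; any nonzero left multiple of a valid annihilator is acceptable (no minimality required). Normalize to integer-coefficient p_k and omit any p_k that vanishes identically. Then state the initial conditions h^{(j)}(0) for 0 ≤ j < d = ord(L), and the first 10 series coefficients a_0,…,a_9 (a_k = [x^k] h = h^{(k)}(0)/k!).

L = (43 + 96·x + 144·x^2)·Dx + (-12 - 36·x)·Dx^2 + (4 + 24·x + 36·x^2)·Dx^3  (order 3).
h: a_k = 0, -3, -9/4, 25/8, 63/64, 19/128, -1093/512, 435961/107520, -704789/81920, 598666367/30965760, …
ICs: h(0) = 0, h′(0) = -3, h′′(0) = -9/2.

f: a_k = -3, 0, 6, 0, -2, 0, 4/15, 0, -2/105, 0, …
g: a_k = 1, 3/2, -9/8, 27/16, -405/128, 1701/256, -15309/1024, 72171/2048, -2814669/32768, 14073345/65536, …
L₀ := L_f ⊗_s L_g (sym. prod.), ord ≤ 2.
Integrate: L := L₀·Dx.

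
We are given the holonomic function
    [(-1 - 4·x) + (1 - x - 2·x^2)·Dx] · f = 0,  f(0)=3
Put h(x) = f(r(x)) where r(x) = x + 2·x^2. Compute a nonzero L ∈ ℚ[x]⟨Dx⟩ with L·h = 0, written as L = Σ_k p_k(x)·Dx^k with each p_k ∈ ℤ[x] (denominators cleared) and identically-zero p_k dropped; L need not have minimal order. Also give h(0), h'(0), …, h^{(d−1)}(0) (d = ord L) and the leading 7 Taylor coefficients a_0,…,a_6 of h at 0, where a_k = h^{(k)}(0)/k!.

f: a_k = 3, 3, 9, 15, 33, 63, 129, …
Change of var in L_f (x↦r) gives L₀.
L = (1 + 8·x + 24·x^2 + 32·x^3) + (-1 + x + 4·x^2 + 8·x^3 + 8·x^4)·Dx  (order 1).
h: a_k = 3, 3, 15, 51, 159, 507, 1671, …
ICs: h(0) = 3.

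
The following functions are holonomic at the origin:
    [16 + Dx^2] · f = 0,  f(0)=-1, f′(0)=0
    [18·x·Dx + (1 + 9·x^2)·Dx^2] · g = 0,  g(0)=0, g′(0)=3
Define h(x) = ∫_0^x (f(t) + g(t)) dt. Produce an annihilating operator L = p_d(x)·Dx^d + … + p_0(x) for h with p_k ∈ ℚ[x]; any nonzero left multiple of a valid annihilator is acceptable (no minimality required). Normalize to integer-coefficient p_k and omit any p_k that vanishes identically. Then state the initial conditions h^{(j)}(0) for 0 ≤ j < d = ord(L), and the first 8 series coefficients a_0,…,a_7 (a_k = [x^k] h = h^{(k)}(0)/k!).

L = (-13248·x + 181440·x^3 + 186624·x^5)·Dx^2 + (-16 + 6048·x^2 + 66096·x^4 + 93312·x^6)·Dx^3 + (-828·x + 11340·x^3 + 11664·x^5)·Dx^4 + (-1 + 378·x^2 + 4131·x^4 + 5832·x^6)·Dx^5  (order 5).
h: a_k = 0, -1, 3/2, 8/3, -9/4, -32/15, 81/10, 256/315, …
ICs: h(0) = 0, h′(0) = -1, h′′(0) = 3, h′′′(0) = 16, h′′′′(0) = -54.

f: a_k = -1, 0, 8, 0, -32/3, 0, 256/45, 0, …
g: a_k = 0, 3, 0, -9, 0, 243/5, 0, -2187/7, …
Weyl lclm of L_f,L_g ⇒ L₀ (ord ≤ 4).
∫: right-multiply L₀ by Dx.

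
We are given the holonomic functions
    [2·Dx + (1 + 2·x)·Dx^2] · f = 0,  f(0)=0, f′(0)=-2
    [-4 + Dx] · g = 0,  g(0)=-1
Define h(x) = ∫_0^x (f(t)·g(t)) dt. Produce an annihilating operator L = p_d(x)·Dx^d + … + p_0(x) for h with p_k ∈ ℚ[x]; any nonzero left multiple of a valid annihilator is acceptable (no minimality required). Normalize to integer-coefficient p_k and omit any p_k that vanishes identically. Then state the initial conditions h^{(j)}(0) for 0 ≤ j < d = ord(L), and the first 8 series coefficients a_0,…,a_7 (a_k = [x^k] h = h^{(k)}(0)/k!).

f: a_k = 0, -2, 2, -8/3, 4, -32/5, 32/3, -128/7, …
g: a_k = -1, -4, -8, -32/3, -32/3, -128/15, -256/45, -1024/315, …
Product ⇒ symmetric product L₀, ord ≤ 2.
Integrate: L := L₀·Dx.
L = (8 + 32·x)·Dx + (-6 - 16·x)·Dx^2 + (1 + 2·x)·Dx^3  (order 3).
h: a_k = 0, 0, 1, 2, 8/3, 12/5, 88/45, 64/63, …
ICs: h(0) = 0, h′(0) = 0, h′′(0) = 2.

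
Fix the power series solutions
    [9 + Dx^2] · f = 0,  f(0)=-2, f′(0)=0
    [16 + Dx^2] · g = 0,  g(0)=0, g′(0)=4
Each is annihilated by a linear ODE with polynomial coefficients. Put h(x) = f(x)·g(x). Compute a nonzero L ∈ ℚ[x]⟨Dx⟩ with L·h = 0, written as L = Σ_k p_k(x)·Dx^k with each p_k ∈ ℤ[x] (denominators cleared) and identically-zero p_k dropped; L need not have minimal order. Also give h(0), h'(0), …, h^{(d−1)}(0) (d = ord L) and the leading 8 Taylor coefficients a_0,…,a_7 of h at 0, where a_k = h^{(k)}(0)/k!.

L = 49 + 50·Dx^2 + Dx^4  (order 4).
h: a_k = 0, -8, 0, 172/3, 0, -2101/15, 0, 102943/630, …
ICs: h(0) = 0, h′(0) = -8, h′′(0) = 0, h′′′(0) = 344.

f: a_k = -2, 0, 9, 0, -27/4, 0, 81/40, 0, …
g: a_k = 0, 4, 0, -32/3, 0, 128/15, 0, -1024/315, …
Product ⇒ symmetric product L₀, ord ≤ 4.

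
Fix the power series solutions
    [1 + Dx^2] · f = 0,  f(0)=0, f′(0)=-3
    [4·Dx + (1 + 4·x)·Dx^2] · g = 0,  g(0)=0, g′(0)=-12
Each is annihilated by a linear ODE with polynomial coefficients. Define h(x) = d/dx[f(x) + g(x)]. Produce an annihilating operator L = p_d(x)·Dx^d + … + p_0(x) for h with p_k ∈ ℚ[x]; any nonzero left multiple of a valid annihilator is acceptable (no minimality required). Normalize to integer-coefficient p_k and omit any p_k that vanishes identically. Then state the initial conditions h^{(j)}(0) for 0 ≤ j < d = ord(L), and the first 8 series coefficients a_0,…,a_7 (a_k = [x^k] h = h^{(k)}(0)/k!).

f: a_k = 0, -3, 0, 1/2, 0, -1/40, 0, 1/1680, …
g: a_k = 0, -12, 24, -64, 192, -3072/5, 2048, -49152/7, …
Sum ⇒ L₀ = lclm(L_f,L_g) in ℚ(x)⟨Dx⟩.
h=h₀': d/dx-closure on L₀ ⇒ L.
L = (388 + 32·x + 64·x^2) + (33 + 140·x + 48·x^2 + 64·x^3)·Dx + (388 + 32·x + 64·x^2)·Dx^2 + (33 + 140·x + 48·x^2 + 64·x^3)·Dx^3  (order 3).
h: a_k = -15, 48, -381/2, 768, -24577/8, 12288, -11796479/240, 196608, …
ICs: h(0) = -15, h′(0) = 48, h′′(0) = -381.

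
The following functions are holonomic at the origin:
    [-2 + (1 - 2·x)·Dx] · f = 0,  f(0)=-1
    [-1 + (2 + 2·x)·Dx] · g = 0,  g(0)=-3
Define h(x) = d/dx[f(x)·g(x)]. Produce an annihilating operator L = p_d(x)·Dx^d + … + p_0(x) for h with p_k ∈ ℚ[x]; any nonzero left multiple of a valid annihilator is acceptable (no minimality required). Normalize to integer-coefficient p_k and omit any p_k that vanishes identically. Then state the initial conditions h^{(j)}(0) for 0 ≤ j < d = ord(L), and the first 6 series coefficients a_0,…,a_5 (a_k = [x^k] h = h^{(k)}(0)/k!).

L = (39 + 60·x + 12·x^2) + (-10 + 6·x + 24·x^2 + 8·x^3)·Dx  (order 1).
h: a_k = 15/2, 117/4, 1413/16, 7521/32, 150525/256, 722331/512, …
ICs: h(0) = 15/2.

f: a_k = -1, -2, -4, -8, -16, -32, …
g: a_k = -3, -3/2, 3/8, -3/16, 15/128, -21/256, …
Product ⇒ symmetric product L₀, ord ≤ 1.
Derive L from L₀ (diff closure).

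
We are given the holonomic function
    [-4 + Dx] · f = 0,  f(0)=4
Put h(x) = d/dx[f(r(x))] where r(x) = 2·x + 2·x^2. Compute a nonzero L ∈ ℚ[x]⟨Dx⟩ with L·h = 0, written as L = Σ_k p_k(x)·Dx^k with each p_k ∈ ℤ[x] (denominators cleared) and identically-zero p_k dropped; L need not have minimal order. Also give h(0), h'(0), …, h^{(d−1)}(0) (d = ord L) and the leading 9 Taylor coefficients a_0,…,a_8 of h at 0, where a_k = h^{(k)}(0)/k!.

f: a_k = 4, 16, 32, 128/3, 128/3, 512/15, 1024/45, 4096/315, 2048/315, …
Change of var in L_f (x↦r) gives L₀.
Differentiate: ansatz ord ≤ ord L₀ ⇒ L.
L = (10 + 32·x + 32·x^2) + (-1 - 2·x)·Dx  (order 1).
h: a_k = 32, 320, 1792, 22016/3, 72704/3, 1021952/15, 1515520/9, 117850112/315, 239091712/315, …
ICs: h(0) = 32.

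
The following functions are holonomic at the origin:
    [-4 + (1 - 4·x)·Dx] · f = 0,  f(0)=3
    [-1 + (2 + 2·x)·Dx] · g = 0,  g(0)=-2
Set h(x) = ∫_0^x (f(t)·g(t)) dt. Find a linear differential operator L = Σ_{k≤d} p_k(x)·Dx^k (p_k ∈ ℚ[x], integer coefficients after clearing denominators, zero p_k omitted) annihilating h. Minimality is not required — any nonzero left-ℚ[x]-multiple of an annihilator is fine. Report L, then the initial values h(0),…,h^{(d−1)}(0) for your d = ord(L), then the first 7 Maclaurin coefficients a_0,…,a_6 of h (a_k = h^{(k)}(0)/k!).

L = (9 + 4·x)·Dx + (-2 + 6·x + 8·x^2)·Dx^2  (order 2).
h: a_k = 0, -6, -27/2, -143/4, -3435/32, -21981/64, -293087/256, …
ICs: h(0) = 0, h′(0) = -6.

f: a_k = 3, 12, 48, 192, 768, 3072, 12288, …
g: a_k = -2, -1, 1/4, -1/8, 5/64, -7/128, 21/512, …
L₀ := L_f ⊗_s L_g (sym. prod.), ord ≤ 1.
h=∫₀ˣh₀: take L = L₀·Dx.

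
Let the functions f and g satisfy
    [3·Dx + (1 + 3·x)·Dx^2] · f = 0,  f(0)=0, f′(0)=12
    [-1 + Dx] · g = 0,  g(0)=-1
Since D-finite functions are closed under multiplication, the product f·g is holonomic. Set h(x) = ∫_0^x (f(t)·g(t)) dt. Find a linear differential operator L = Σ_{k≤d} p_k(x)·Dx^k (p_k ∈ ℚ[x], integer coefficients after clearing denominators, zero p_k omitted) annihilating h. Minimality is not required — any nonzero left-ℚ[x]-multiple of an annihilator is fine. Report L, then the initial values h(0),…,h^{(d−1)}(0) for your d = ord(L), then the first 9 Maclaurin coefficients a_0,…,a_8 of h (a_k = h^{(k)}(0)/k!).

L = (-2 + 3·x)·Dx + (1 - 6·x)·Dx^2 + (1 + 3·x)·Dx^3  (order 3).
h: a_k = 0, 0, -6, 2, -6, 52/5, -1289/60, 1307/28, -44561/420, …
ICs: h(0) = 0, h′(0) = 0, h′′(0) = -12.

f: a_k = 0, 12, -18, 36, -81, 972/5, -486, 8748/7, -6561/2, …
g: a_k = -1, -1, -1/2, -1/6, -1/24, -1/120, -1/720, -1/5040, -1/40320, …
Sym-product of L_f,L_g gives L₀ (≤ ord 2).
h=∫h₀ ⇒ L = L₀·Dx.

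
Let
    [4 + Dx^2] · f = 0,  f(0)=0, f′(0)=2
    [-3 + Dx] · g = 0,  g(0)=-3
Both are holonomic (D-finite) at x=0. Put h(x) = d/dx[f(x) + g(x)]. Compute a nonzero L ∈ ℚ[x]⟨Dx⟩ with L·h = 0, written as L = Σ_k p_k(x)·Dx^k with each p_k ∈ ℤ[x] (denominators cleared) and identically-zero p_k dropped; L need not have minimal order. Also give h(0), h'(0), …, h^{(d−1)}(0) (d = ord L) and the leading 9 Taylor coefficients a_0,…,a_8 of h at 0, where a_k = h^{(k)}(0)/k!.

f: a_k = 0, 2, 0, -4/3, 0, 4/15, 0, -8/315, 0, …
g: a_k = -3, -9, -27/2, -27/2, -81/8, -243/40, -243/80, -729/560, -2187/4480, …
L₀ := lclm(L_f,L_g); ord L₀ ≤ 2+1.
h₀' ⇒ L via d/dx closure of L₀.
L = 12 - 4·Dx + 3·Dx^2 - Dx^3  (order 3).
h: a_k = -7, -27, -89/2, -81/2, -697/24, -729/40, -6689/720, -2187/560, -58537/40320, …
ICs: h(0) = -7, h′(0) = -27, h′′(0) = -89.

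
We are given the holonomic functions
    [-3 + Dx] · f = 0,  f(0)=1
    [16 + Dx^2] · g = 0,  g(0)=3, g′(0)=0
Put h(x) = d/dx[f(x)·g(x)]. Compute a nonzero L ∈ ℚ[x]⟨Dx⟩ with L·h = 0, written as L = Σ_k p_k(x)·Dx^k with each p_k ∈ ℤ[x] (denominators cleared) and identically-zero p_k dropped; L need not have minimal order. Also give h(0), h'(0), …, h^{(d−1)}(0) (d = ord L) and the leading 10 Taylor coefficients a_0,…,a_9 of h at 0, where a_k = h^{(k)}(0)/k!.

f: a_k = 1, 3, 9/2, 9/2, 27/8, 81/40, 81/80, 243/560, 729/4480, 243/4480, …
g: a_k = 3, 0, -24, 0, 32, 0, -256/15, 0, 512/105, 0, …
Product ⇒ symmetric product L₀, ord ≤ 2.
h₀' ⇒ L via d/dx closure of L₀.
L = 25 - 6·Dx + Dx^2  (order 2).
h: a_k = 9, -21, -351/2, -527/2, -237/8, 11753/40, 25481/80, 164833/1680, -307359/4480, -1379041/17280, …
ICs: h(0) = 9, h′(0) = -21.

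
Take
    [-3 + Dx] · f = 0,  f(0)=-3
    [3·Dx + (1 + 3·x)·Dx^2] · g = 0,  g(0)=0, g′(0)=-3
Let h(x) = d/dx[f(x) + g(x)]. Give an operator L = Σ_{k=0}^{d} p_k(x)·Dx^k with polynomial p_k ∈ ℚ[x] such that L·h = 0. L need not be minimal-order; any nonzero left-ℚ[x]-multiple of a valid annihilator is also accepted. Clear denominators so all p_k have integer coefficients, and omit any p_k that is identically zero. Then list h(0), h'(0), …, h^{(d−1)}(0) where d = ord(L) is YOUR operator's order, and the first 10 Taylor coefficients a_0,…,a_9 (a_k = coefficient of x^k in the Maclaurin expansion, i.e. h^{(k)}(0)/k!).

L = (-27 - 27·x) + (3 - 18·x - 27·x^2)·Dx + (2 + 9·x + 9·x^2)·Dx^2  (order 2).
h: a_k = -12, -18, -135/2, 81/2, -2187/8, 28431/40, -175689/80, 3671973/560, -88186401/4480, 264537333/4480, …
ICs: h(0) = -12, h′(0) = -18.

f: a_k = -3, -9, -27/2, -27/2, -81/8, -243/40, -243/80, -729/560, -2187/4480, -729/4480, …
g: a_k = 0, -3, 9/2, -9, 81/4, -243/5, 243/2, -2187/7, 6561/8, -2187, …
L₀ := lclm(L_f,L_g); ord L₀ ≤ 1+2.
Derive L from L₀ (diff closure).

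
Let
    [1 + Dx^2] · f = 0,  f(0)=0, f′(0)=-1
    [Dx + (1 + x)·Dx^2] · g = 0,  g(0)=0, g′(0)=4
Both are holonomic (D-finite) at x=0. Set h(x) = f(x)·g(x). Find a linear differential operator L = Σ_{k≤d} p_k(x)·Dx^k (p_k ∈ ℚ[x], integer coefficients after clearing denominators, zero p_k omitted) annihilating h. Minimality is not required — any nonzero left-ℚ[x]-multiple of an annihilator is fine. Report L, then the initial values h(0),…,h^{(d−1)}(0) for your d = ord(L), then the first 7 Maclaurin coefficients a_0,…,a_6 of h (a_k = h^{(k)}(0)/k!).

L = (-3 + 6·x + 19·x^2 + 16·x^3 + 4·x^4) + (4 + 20·x + 24·x^2 + 8·x^3)·Dx + (20·x + 42·x^2 + 32·x^3 + 8·x^4)·Dx^2 + (4 + 20·x + 24·x^2 + 8·x^3)·Dx^3 + (3 + 14·x + 23·x^2 + 16·x^3 + 4·x^4)·Dx^4  (order 4).
h: a_k = 0, 0, -4, 2, -2/3, 2/3, -11/18, …
ICs: h(0) = 0, h′(0) = 0, h′′(0) = -8, h′′′(0) = 12.

f: a_k = 0, -1, 0, 1/6, 0, -1/120, 0, …
g: a_k = 0, 4, -2, 4/3, -1, 4/5, -2/3, …
Product ⇒ symmetric product L₀, ord ≤ 4.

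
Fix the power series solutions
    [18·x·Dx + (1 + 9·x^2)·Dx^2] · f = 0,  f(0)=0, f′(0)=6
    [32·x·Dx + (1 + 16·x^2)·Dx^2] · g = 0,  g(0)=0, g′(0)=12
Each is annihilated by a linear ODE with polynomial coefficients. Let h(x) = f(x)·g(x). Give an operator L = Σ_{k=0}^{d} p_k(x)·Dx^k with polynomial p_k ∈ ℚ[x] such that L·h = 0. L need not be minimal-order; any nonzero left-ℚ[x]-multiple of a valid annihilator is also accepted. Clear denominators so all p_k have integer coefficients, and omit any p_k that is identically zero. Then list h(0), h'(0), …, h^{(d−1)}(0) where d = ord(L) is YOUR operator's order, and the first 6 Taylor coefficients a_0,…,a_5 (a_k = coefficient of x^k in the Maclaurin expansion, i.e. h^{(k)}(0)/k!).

L = (-3456·x - 144000·x^3 - 1327104·x^5 + 4147200·x^7 + 71663616·x^9)·Dx + (-100 - 11532·x^2 - 259200·x^4 - 1161216·x^6 + 14515200·x^8 + 107495424·x^10)·Dx^2 + (-200·x - 7880·x^3 - 86400·x^5 + 194112·x^7 + 8294400·x^9 + 35831808·x^11)·Dx^3 + (-1 - 50·x^2 - 769·x^4 + 110736·x^8 + 1036800·x^10 + 2985984·x^12)·Dx^4  (order 4).
h: a_k = 0, 0, 72, 0, -600, 0, …
ICs: h(0) = 0, h′(0) = 0, h′′(0) = 144, h′′′(0) = 0.

f: a_k = 0, 6, 0, -18, 0, 486/5, …
g: a_k = 0, 12, 0, -64, 0, 3072/5, …
L₀ := L_f ⊗_s L_g (sym. prod.), ord ≤ 4.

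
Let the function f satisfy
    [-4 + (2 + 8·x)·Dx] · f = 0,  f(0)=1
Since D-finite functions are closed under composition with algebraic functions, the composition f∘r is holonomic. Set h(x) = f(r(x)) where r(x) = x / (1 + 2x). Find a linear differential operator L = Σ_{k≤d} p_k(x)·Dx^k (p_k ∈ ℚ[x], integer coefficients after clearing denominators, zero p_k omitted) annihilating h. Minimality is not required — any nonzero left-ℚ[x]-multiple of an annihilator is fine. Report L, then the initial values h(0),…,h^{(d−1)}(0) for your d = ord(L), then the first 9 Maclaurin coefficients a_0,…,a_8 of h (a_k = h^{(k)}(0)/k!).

f: a_k = 1, 2, -2, 4, -10, 28, -84, 264, -858, …
L₀ from L_f via x↦r, Dx↦r'^{-1}Dx.
L = -2 + (1 + 8·x + 12·x^2)·Dx  (order 1).
h: a_k = 1, 2, -6, 20, -74, 300, -1308, 6024, -28890, …
ICs: h(0) = 1.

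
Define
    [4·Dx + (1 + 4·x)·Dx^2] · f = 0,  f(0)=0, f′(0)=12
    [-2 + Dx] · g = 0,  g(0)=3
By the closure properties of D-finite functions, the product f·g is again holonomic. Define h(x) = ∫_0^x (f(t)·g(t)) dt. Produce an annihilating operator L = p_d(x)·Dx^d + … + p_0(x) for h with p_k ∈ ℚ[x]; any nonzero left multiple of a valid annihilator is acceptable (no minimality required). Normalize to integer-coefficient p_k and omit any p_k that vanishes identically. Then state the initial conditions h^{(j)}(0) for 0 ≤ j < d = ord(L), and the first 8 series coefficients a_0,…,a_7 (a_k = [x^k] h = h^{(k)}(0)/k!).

L = (-4 + 16·x)·Dx - 16·x·Dx^2 + (1 + 4·x)·Dx^3  (order 3).
h: a_k = 0, 0, 18, 0, 30, -288/5, 836/5, -3392/7, …
ICs: h(0) = 0, h′(0) = 0, h′′(0) = 36.

f: a_k = 0, 12, -24, 64, -192, 3072/5, -2048, 49152/7, …
g: a_k = 3, 6, 6, 4, 2, 4/5, 4/15, 8/105, …
Product ⇒ symmetric product L₀, ord ≤ 2.
h=∫₀ˣh₀: take L = L₀·Dx.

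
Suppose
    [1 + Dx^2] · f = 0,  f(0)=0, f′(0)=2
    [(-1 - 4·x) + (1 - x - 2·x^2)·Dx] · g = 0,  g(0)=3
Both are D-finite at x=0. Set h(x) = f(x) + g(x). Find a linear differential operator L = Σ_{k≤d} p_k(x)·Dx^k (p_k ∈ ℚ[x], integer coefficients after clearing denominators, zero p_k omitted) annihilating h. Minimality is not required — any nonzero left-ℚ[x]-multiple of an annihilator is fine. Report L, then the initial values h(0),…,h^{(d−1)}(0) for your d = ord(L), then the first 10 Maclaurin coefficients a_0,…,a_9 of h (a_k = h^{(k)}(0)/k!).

L = (-31 - 146·x - 133·x^2 - 184·x^3 - 20·x^4 - 16·x^5) + (7 + 3·x - 3·x^2 - 37·x^3 - 42·x^4 - 12·x^5 - 8·x^6)·Dx + (-31 - 146·x - 133·x^2 - 184·x^3 - 20·x^4 - 16·x^5)·Dx^2 + (7 + 3·x - 3·x^2 - 37·x^3 - 42·x^4 - 12·x^5 - 8·x^6)·Dx^3  (order 3).
h: a_k = 3, 5, 9, 44/3, 33, 3781/60, 129, 642599/2520, 513, 185613121/181440, …
ICs: h(0) = 3, h′(0) = 5, h′′(0) = 18.

f: a_k = 0, 2, 0, -1/3, 0, 1/60, 0, -1/2520, 0, 1/181440, …
g: a_k = 3, 3, 9, 15, 33, 63, 129, 255, 513, 1023, …
Sum ⇒ L₀ = lclm(L_f,L_g) in ℚ(x)⟨Dx⟩.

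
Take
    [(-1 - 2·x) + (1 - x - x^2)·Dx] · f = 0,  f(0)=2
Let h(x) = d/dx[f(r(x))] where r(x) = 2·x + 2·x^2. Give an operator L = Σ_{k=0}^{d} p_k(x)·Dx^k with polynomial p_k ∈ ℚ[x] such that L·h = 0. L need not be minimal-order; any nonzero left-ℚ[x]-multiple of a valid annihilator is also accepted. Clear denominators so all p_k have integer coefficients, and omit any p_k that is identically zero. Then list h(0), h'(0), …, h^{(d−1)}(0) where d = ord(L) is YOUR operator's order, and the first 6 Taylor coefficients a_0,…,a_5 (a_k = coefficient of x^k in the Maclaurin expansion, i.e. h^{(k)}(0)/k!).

L = (10 + 20·x + 60·x^2 + 80·x^3 + 40·x^4) + (-1 + 10·x^2 + 20·x^3 + 20·x^4 + 8·x^5)·Dx  (order 1).
h: a_k = 4, 40, 240, 1280, 6480, 31392, …
ICs: h(0) = 4.

f: a_k = 2, 2, 4, 6, 10, 16, …
f∘r: x↦r, Dx↦Dx/r' in L_f ⇒ L₀.
h=h₀': d/dx-closure on L₀ ⇒ L.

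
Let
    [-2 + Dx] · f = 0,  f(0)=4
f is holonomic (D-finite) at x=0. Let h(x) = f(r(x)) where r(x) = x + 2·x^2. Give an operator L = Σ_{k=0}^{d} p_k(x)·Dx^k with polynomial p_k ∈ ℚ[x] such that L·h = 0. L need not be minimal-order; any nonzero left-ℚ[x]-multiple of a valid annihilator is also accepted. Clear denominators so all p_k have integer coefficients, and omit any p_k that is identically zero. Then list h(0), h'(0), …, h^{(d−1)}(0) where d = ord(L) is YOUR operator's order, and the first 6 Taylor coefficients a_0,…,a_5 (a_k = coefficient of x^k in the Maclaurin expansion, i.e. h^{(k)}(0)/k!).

f: a_k = 4, 8, 8, 16/3, 8/3, 16/15, …
h₀=f(r): pull back L_f along r ⇒ L₀.
L = (-2 - 8·x) + Dx  (order 1).
h: a_k = 4, 8, 24, 112/3, 200/3, 432/5, …
ICs: h(0) = 4.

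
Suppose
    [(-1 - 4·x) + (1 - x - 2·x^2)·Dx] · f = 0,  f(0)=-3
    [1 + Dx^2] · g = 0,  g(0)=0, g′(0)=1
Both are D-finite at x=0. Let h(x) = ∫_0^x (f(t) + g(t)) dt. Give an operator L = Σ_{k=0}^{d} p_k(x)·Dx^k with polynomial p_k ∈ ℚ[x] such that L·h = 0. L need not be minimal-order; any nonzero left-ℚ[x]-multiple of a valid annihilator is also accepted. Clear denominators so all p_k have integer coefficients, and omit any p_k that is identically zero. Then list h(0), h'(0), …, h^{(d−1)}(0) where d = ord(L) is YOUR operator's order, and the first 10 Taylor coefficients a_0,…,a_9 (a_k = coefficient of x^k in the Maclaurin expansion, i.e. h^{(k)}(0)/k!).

f: a_k = -3, -3, -9, -15, -33, -63, -129, -255, -513, -1023, …
g: a_k = 0, 1, 0, -1/6, 0, 1/120, 0, -1/5040, 0, 1/362880, …
h₀=f+g: left-lcm gives L₀, ord ≤ 3.
∫: right-multiply L₀ by Dx.
L = (31 + 146·x + 133·x^2 + 184·x^3 + 20·x^4 + 16·x^5)·Dx + (-7 - 3·x + 3·x^2 + 37·x^3 + 42·x^4 + 12·x^5 + 8·x^6)·Dx^2 + (31 + 146·x + 133·x^2 + 184·x^3 + 20·x^4 + 16·x^5)·Dx^3 + (-7 - 3·x + 3·x^2 + 37·x^3 + 42·x^4 + 12·x^5 + 8·x^6)·Dx^4  (order 4).
h: a_k = 0, -3, -1, -3, -91/24, -33/5, -7559/720, -129/7, -1285201/40320, -57, …
ICs: h(0) = 0, h′(0) = -3, h′′(0) = -2, h′′′(0) = -18.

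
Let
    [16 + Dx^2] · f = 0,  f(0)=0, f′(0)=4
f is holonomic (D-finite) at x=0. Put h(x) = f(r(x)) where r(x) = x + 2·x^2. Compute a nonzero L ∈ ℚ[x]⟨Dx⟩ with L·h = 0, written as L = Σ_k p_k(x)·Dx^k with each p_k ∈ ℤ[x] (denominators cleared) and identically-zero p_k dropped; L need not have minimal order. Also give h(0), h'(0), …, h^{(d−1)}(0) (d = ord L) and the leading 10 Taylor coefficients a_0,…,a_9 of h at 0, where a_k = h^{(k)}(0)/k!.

f: a_k = 0, 4, 0, -32/3, 0, 128/15, 0, -1024/315, 0, 2048/2835, …
h₀=f(r): pull back L_f along r ⇒ L₀.
L = (16 + 192·x + 768·x^2 + 1024·x^3) - 4·Dx + (1 + 4·x)·Dx^2  (order 2).
h: a_k = 0, 4, 8, -32/3, -64, -1792/15, 0, 106496/315, 28672/45, 1163264/2835, …
ICs: h(0) = 0, h′(0) = 4.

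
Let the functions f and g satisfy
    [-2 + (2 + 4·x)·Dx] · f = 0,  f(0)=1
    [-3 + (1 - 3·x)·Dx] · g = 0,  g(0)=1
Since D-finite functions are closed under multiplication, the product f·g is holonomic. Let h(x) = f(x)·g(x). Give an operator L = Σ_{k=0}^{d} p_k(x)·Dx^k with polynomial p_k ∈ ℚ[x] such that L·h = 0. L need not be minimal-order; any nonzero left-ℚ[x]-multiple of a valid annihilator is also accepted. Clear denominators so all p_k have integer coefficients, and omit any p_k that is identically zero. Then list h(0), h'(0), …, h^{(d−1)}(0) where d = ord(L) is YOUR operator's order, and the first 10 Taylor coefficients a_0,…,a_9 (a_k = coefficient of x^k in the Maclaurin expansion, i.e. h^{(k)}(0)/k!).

f: a_k = 1, 1, -1/2, 1/2, -5/8, 7/8, -21/16, 33/16, -429/128, 715/128, …
g: a_k = 1, 3, 9, 27, 81, 243, 729, 2187, 6561, 19683, …
Sym-product of L_f,L_g gives L₀ (≤ ord 1).
L = (4 + 3·x) + (-1 + x + 6·x^2)·Dx  (order 1).
h: a_k = 1, 4, 23/2, 35, 835/8, 314, 15051/16, 22593/8, 1084035/128, 813205/32, …
ICs: h(0) = 1.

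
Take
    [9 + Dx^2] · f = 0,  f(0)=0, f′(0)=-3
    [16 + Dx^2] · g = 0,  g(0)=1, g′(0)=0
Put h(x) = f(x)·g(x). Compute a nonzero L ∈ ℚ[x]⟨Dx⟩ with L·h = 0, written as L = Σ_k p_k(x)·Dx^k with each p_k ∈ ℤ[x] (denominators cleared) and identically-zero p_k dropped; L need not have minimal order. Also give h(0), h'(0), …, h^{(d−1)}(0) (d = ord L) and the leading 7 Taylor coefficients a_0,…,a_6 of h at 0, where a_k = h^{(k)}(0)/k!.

f: a_k = 0, -3, 0, 9/2, 0, -81/40, 0, …
g: a_k = 1, 0, -8, 0, 32/3, 0, -256/45, …
L₀ := L_f ⊗_s L_g (sym. prod.), ord ≤ 4.
L = 49 + 50·Dx^2 + Dx^4  (order 4).
h: a_k = 0, -3, 0, 57/2, 0, -2801/40, 0, …
ICs: h(0) = 0, h′(0) = -3, h′′(0) = 0, h′′′(0) = 171.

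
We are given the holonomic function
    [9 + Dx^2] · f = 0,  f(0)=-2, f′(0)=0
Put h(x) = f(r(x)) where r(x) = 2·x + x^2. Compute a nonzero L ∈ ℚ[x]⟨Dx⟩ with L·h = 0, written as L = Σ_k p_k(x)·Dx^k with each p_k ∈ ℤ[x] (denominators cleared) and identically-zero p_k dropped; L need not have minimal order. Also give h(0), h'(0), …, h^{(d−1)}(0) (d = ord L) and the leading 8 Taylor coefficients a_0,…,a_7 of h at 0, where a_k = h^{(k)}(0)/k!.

L = (36 + 108·x + 108·x^2 + 36·x^3) - Dx + (1 + x)·Dx^2  (order 2).
h: a_k = -2, 0, 36, 36, -99, -216, -162/5, 1674/5, …
ICs: h(0) = -2, h′(0) = 0.

f: a_k = -2, 0, 9, 0, -27/4, 0, 81/40, 0, …
f∘r: x↦r, Dx↦Dx/r' in L_f ⇒ L₀.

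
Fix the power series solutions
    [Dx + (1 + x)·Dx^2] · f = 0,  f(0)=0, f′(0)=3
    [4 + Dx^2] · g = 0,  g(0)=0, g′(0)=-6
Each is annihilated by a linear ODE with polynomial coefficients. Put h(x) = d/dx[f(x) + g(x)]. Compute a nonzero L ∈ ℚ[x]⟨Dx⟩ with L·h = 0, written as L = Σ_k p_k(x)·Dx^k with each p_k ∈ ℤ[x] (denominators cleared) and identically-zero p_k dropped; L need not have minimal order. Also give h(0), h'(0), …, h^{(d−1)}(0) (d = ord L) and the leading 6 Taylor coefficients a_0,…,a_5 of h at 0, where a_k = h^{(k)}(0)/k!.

f: a_k = 0, 3, -3/2, 1, -3/4, 3/5, …
g: a_k = 0, -6, 0, 4, 0, -4/5, …
L₀ := lclm(L_f,L_g); ord L₀ ≤ 2+2.
Derive L from L₀ (diff closure).
L = (20 + 16·x + 8·x^2) + (12 + 28·x + 24·x^2 + 8·x^3)·Dx + (5 + 4·x + 2·x^2)·Dx^2 + (3 + 7·x + 6·x^2 + 2·x^3)·Dx^3  (order 3).
h: a_k = -3, -3, 15, -3, -1, -3, …
ICs: h(0) = -3, h′(0) = -3, h′′(0) = 30.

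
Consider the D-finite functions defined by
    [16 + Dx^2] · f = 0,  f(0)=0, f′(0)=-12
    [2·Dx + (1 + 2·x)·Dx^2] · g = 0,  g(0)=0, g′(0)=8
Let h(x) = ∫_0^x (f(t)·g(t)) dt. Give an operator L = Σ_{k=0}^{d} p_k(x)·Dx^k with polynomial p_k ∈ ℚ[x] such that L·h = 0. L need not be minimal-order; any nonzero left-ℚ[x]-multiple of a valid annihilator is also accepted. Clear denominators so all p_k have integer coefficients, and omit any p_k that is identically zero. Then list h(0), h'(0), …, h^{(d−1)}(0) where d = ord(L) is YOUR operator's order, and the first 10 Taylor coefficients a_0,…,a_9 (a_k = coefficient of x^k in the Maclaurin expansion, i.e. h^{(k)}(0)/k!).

f: a_k = 0, -12, 0, 32, 0, -128/5, 0, 1024/105, 0, -2048/945, …
g: a_k = 0, 8, -8, 32/3, -16, 128/5, -128/3, 512/7, -128, 2048/9, …
h₀=f·g: eliminate ⇒ L₀, order ≤ 2·2.
∫: right-multiply L₀ by Dx.
L = (2688 + 27648·x + 93184·x^2 + 131072·x^3 + 65536·x^4)·Dx + (896 + 5888·x + 12288·x^2 + 8192·x^3)·Dx^2 + (408 + 3712·x + 11904·x^2 + 16384·x^3 + 8192·x^4)·Dx^3 + (56 + 368·x + 768·x^2 + 512·x^3)·Dx^4 + (15 + 124·x + 380·x^2 + 512·x^3 + 256·x^4)·Dx^5  (order 5).
h: a_k = 0, 0, 0, -32, 24, 128/5, -32/3, -512/21, 128/5, -26624/945, …
ICs: h(0) = 0, h′(0) = 0, h′′(0) = 0, h′′′(0) = -192, h′′′′(0) = 576.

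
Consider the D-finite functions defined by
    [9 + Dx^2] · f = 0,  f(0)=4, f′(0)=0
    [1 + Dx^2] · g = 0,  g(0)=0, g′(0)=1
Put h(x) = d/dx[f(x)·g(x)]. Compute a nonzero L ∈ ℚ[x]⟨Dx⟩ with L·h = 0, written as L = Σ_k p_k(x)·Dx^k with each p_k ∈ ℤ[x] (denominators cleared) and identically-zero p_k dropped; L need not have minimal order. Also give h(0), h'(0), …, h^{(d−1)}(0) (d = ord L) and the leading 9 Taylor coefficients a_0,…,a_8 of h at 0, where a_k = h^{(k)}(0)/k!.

L = 64 + 20·Dx^2 + Dx^4  (order 4).
h: a_k = 4, 0, -56, 0, 248/3, 0, -2032/45, 0, 584/45, …
ICs: h(0) = 4, h′(0) = 0, h′′(0) = -112, h′′′(0) = 0.

f: a_k = 4, 0, -18, 0, 27/2, 0, -81/20, 0, 729/1120, …
g: a_k = 0, 1, 0, -1/6, 0, 1/120, 0, -1/5040, 0, …
f·g: L₀ = L_f ⊗_s L_g, ord ≤ 2·2.
Differentiate: ansatz ord ≤ ord L₀ ⇒ L.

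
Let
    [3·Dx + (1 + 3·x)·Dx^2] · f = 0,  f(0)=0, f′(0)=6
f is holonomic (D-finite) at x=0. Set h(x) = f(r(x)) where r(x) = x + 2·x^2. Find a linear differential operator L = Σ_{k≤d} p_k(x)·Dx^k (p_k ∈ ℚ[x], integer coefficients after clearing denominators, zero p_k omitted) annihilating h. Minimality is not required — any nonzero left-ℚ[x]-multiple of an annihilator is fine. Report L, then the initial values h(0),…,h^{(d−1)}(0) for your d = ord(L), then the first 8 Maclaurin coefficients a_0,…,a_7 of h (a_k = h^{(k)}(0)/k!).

L = (-1 + 12·x + 24·x^2)·Dx + (1 + 7·x + 18·x^2 + 24·x^3)·Dx^2  (order 2).
h: a_k = 0, 6, 3, -18, 63/2, -54/5, -99, 2106/7, …
ICs: h(0) = 0, h′(0) = 6.

f: a_k = 0, 6, -9, 18, -81/2, 486/5, -243, 4374/7, …
h₀=f(r): pull back L_f along r ⇒ L₀.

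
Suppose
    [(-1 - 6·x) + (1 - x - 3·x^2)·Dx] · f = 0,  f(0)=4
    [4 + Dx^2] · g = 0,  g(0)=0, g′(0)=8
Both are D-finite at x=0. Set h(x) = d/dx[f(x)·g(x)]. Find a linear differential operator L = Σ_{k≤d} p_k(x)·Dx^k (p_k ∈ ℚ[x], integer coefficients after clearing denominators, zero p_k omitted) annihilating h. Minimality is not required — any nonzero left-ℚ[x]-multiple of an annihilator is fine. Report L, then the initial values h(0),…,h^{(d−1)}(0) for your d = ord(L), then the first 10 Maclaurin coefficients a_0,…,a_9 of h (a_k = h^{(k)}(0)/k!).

L = (10 - 16·x - 40·x^2 + 48·x^3 + 72·x^4) + (5 + 34·x + 36·x^2 + 72·x^3)·Dx + (-1 - x - x^2 + 12·x^3 + 18·x^4)·Dx^2  (order 2).
h: a_k = 32, 64, 320, 2432/3, 7904/3, 34048/5, 855328/45, 3084544/63, 8088896/63, 184992320/567, …
ICs: h(0) = 32, h′(0) = 64.

f: a_k = 4, 4, 16, 28, 76, 160, 388, 868, 2032, 4636, …
g: a_k = 0, 8, 0, -16/3, 0, 16/15, 0, -32/315, 0, 16/2835, …
L₀ := L_f ⊗_s L_g (sym. prod.), ord ≤ 2.
h=h₀': d/dx-closure on L₀ ⇒ L.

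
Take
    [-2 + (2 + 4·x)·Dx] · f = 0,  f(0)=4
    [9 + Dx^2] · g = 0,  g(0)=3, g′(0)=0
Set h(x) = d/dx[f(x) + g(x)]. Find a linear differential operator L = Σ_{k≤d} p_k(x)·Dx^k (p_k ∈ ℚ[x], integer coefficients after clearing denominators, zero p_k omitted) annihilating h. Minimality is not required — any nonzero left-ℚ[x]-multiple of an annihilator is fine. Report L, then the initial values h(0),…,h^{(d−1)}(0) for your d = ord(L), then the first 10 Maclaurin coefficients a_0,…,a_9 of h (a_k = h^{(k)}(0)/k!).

f: a_k = 4, 4, -2, 2, -5/2, 7/2, -21/4, 33/4, -429/32, 715/32, …
g: a_k = 3, 0, -27/2, 0, 81/8, 0, -243/80, 0, 2187/4480, 0, …
Weyl lclm of L_f,L_g ⇒ L₀ (ord ≤ 3).
h=h₀': d/dx-closure on L₀ ⇒ L.
L = (-18 - 27·x - 27·x^2) + (-9 - 45·x - 81·x^2 - 54·x^3)·Dx + (-2 - 3·x - 3·x^2)·Dx^2 + (-1 - 5·x - 9·x^2 - 6·x^3)·Dx^3  (order 3).
h: a_k = 4, -31, 6, 61/2, 35/2, -1989/40, 231/4, -57873/560, 6435/32, -1703887/4480, …
ICs: h(0) = 4, h′(0) = -31, h′′(0) = 12.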